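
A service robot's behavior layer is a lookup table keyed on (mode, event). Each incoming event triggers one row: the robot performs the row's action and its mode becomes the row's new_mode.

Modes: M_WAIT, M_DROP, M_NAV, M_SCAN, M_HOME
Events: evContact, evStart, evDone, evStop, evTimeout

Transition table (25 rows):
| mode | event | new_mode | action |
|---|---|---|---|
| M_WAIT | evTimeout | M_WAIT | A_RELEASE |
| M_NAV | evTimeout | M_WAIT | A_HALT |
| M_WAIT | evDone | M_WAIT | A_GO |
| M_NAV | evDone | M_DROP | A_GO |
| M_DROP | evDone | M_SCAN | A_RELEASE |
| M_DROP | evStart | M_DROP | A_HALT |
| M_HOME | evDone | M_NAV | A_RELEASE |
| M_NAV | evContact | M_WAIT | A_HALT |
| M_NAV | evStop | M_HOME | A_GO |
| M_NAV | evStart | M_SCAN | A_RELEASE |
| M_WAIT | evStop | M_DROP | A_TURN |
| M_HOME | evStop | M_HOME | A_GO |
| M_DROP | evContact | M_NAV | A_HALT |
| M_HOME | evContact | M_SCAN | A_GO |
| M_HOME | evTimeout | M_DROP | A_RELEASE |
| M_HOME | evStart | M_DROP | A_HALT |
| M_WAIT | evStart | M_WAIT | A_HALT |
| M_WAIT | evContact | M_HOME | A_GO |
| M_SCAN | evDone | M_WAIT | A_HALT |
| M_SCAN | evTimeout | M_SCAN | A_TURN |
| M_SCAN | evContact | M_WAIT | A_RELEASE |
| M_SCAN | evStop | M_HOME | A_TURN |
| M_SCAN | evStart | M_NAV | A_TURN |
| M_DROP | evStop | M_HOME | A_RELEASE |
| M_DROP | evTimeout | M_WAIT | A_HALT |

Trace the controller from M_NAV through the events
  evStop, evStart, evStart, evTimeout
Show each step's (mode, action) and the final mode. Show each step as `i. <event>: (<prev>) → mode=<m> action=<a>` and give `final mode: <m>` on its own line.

1. evStop: (M_NAV) → mode=M_HOME action=A_GO
2. evStart: (M_HOME) → mode=M_DROP action=A_HALT
3. evStart: (M_DROP) → mode=M_DROP action=A_HALT
4. evTimeout: (M_DROP) → mode=M_WAIT action=A_HALT

final mode: M_WAIT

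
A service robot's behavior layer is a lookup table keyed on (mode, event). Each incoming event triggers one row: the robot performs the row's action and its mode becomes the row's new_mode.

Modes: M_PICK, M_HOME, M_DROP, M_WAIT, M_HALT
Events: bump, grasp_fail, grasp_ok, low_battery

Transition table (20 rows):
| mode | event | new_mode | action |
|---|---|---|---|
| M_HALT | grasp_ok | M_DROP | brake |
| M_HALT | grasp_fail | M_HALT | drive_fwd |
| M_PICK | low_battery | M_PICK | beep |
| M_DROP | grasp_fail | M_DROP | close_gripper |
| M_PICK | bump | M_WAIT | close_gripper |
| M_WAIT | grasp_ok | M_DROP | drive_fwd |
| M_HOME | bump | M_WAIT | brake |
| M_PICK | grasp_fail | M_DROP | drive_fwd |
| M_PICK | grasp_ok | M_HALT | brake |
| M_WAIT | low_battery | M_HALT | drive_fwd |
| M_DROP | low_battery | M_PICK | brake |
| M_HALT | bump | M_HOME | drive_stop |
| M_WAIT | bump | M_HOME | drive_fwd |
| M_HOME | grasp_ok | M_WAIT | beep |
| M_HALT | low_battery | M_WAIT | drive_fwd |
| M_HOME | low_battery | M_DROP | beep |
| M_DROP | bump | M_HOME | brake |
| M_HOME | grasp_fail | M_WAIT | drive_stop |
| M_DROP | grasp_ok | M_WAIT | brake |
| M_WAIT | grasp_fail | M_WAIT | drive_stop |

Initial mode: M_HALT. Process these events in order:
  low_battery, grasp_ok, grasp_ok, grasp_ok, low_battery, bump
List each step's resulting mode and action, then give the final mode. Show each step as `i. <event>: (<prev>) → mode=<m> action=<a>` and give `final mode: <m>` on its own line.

1. low_battery: (M_HALT) → mode=M_WAIT action=drive_fwd
2. grasp_ok: (M_WAIT) → mode=M_DROP action=drive_fwd
3. grasp_ok: (M_DROP) → mode=M_WAIT action=brake
4. grasp_ok: (M_WAIT) → mode=M_DROP action=drive_fwd
5. low_battery: (M_DROP) → mode=M_PICK action=brake
6. bump: (M_PICK) → mode=M_WAIT action=close_gripper

final mode: M_WAIT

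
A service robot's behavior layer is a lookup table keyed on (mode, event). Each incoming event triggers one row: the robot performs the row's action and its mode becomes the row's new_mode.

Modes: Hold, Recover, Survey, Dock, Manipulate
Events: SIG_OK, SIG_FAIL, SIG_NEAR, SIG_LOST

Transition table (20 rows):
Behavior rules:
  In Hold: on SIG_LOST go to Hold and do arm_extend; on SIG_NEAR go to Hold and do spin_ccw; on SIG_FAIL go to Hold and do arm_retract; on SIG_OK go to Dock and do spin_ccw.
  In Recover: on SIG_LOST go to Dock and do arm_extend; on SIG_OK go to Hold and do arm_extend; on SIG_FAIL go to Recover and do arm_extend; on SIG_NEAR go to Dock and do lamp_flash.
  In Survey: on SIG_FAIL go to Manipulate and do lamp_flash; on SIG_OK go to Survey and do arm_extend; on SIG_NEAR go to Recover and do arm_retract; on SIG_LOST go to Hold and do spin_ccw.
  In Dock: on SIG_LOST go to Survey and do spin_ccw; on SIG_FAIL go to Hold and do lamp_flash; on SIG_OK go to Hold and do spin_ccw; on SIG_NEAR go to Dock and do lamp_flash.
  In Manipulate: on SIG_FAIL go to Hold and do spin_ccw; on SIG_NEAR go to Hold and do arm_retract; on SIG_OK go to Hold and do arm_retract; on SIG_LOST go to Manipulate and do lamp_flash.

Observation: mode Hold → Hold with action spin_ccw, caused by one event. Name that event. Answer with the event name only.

SIG_NEAR

try SIG_OK: (Hold, SIG_OK) → (Dock, spin_ccw)
try SIG_FAIL: (Hold, SIG_FAIL) → (Hold, arm_retract)
try SIG_NEAR: (Hold, SIG_NEAR) → (Hold, spin_ccw)  ← matches
try SIG_LOST: (Hold, SIG_LOST) → (Hold, arm_extend)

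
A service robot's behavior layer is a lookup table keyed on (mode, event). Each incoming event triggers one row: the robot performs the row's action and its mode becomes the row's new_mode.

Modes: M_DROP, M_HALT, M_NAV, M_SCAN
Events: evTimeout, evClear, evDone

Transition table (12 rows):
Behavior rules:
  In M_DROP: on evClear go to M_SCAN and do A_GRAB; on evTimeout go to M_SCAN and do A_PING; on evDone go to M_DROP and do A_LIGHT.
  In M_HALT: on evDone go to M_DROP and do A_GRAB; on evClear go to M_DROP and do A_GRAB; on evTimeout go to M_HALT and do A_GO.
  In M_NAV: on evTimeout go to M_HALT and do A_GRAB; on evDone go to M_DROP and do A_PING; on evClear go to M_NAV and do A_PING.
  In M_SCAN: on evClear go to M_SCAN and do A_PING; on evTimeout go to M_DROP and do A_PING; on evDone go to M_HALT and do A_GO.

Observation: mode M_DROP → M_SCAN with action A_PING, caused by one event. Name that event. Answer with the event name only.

evTimeout

try evTimeout: (M_DROP, evTimeout) → (M_SCAN, A_PING)  ← matches
try evClear: (M_DROP, evClear) → (M_SCAN, A_GRAB)
try evDone: (M_DROP, evDone) → (M_DROP, A_LIGHT)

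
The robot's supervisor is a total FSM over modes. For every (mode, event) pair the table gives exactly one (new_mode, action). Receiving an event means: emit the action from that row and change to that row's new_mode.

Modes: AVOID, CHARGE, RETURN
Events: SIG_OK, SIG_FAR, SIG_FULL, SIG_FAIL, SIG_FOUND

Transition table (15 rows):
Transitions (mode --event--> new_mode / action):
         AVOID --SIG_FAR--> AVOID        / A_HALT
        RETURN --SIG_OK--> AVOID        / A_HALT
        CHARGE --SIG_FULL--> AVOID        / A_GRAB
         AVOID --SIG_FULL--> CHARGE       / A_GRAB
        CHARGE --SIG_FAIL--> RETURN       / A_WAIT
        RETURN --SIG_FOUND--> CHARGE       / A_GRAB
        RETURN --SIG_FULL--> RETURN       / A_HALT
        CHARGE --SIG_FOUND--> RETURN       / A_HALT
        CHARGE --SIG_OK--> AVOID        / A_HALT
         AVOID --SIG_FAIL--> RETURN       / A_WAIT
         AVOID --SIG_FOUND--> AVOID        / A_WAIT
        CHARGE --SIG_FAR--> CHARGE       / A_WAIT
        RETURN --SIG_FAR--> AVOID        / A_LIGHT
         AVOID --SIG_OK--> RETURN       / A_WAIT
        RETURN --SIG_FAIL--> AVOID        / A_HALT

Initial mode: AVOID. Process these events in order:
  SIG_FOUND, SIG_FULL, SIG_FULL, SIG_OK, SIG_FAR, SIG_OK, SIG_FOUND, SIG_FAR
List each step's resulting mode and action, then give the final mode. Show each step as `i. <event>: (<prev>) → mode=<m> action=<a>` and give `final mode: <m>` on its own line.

1. SIG_FOUND: (AVOID) → mode=AVOID action=A_WAIT
2. SIG_FULL: (AVOID) → mode=CHARGE action=A_GRAB
3. SIG_FULL: (CHARGE) → mode=AVOID action=A_GRAB
4. SIG_OK: (AVOID) → mode=RETURN action=A_WAIT
5. SIG_FAR: (RETURN) → mode=AVOID action=A_LIGHT
6. SIG_OK: (AVOID) → mode=RETURN action=A_WAIT
7. SIG_FOUND: (RETURN) → mode=CHARGE action=A_GRAB
8. SIG_FAR: (CHARGE) → mode=CHARGE action=A_WAIT

final mode: CHARGE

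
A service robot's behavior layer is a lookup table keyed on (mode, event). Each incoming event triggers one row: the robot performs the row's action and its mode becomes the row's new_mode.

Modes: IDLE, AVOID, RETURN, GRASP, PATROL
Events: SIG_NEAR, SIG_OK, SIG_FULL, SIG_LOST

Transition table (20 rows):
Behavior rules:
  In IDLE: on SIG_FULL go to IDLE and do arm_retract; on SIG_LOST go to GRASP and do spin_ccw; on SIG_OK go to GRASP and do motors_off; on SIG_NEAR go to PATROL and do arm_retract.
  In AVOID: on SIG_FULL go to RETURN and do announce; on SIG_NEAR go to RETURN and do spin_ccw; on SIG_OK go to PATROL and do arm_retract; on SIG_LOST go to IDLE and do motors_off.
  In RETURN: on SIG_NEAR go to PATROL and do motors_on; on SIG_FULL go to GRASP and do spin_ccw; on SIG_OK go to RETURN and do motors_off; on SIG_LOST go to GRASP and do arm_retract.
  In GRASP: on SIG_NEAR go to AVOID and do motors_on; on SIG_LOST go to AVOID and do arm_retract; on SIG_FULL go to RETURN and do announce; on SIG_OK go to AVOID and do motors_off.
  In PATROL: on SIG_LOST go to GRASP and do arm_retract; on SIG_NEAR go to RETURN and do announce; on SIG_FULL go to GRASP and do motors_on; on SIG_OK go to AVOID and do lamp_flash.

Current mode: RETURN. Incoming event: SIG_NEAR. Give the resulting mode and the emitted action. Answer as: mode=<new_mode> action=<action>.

mode=PATROL action=motors_on

current mode = RETURN; filter table to that mode:
  (RETURN, SIG_NEAR) → (PATROL, motors_on)  ← event matches
  (RETURN, SIG_FULL) → (GRASP, spin_ccw)
  (RETURN, SIG_OK) → (RETURN, motors_off)
  (RETURN, SIG_LOST) → (GRASP, arm_retract)
event = SIG_NEAR selects (PATROL, motors_on)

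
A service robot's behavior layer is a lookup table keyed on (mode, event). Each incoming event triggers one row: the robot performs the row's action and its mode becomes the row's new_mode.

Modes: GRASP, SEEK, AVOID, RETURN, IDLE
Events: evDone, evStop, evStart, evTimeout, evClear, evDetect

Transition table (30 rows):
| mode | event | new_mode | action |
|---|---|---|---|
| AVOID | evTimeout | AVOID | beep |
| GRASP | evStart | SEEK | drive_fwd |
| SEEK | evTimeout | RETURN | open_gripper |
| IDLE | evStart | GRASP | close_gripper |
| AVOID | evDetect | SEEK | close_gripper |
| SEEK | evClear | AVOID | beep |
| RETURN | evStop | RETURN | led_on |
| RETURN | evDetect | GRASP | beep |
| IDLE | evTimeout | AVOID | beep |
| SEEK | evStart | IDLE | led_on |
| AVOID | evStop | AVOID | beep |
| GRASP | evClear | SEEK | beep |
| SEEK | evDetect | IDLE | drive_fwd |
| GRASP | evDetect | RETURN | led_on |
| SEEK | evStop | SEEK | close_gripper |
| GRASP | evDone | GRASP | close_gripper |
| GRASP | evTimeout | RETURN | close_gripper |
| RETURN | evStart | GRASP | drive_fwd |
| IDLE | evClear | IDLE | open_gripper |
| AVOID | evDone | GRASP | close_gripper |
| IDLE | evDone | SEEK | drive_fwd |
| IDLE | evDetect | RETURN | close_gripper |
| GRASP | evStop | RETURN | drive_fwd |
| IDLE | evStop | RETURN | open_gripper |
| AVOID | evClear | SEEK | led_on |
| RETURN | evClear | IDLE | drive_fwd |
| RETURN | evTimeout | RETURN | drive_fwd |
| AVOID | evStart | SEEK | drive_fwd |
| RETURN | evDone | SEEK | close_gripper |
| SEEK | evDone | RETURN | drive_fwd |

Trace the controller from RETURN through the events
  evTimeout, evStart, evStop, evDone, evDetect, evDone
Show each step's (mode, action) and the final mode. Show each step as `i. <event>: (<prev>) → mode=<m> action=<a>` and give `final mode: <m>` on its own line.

final mode: SEEK

1. evTimeout: (RETURN) → mode=RETURN action=drive_fwd
2. evStart: (RETURN) → mode=GRASP action=drive_fwd
3. evStop: (GRASP) → mode=RETURN action=drive_fwd
4. evDone: (RETURN) → mode=SEEK action=close_gripper
5. evDetect: (SEEK) → mode=IDLE action=drive_fwd
6. evDone: (IDLE) → mode=SEEK action=drive_fwd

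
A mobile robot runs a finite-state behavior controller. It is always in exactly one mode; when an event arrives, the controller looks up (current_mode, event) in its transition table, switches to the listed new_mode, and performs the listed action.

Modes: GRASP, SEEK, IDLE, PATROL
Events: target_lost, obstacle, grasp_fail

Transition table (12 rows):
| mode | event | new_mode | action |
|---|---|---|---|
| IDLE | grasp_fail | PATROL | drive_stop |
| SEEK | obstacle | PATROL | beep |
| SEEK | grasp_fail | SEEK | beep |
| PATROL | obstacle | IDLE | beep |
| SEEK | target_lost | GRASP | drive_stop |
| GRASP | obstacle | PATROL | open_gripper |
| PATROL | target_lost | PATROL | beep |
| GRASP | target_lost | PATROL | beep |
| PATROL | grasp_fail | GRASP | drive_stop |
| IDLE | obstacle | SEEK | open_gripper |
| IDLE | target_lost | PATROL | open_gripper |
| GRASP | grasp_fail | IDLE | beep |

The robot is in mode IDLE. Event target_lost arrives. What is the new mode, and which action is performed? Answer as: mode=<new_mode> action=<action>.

current mode = IDLE; filter table to that mode:
  (IDLE, grasp_fail) → (PATROL, drive_stop)
  (IDLE, obstacle) → (SEEK, open_gripper)
  (IDLE, target_lost) → (PATROL, open_gripper)  ← event matches
event = target_lost selects (PATROL, open_gripper)

mode=PATROL action=open_gripper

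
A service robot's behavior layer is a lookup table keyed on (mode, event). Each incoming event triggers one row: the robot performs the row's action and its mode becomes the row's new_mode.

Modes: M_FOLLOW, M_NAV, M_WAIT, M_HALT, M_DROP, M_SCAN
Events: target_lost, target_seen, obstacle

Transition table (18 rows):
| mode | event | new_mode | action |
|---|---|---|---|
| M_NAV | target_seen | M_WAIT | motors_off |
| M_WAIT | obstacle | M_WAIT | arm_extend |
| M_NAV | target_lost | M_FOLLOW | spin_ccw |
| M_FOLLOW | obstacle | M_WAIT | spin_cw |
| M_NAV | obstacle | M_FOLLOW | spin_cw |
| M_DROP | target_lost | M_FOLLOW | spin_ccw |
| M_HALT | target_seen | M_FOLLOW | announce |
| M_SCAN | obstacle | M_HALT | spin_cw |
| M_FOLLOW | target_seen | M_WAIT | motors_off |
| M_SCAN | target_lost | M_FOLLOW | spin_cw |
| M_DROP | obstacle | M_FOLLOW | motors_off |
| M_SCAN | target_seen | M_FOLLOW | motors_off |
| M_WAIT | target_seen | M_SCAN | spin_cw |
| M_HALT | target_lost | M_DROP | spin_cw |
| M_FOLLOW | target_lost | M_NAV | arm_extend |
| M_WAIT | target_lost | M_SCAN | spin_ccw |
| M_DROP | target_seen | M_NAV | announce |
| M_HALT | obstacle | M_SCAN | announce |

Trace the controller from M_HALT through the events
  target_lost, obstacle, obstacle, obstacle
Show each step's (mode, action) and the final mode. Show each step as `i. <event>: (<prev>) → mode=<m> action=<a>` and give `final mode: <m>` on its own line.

1. target_lost: (M_HALT) → mode=M_DROP action=spin_cw
2. obstacle: (M_DROP) → mode=M_FOLLOW action=motors_off
3. obstacle: (M_FOLLOW) → mode=M_WAIT action=spin_cw
4. obstacle: (M_WAIT) → mode=M_WAIT action=arm_extend

final mode: M_WAIT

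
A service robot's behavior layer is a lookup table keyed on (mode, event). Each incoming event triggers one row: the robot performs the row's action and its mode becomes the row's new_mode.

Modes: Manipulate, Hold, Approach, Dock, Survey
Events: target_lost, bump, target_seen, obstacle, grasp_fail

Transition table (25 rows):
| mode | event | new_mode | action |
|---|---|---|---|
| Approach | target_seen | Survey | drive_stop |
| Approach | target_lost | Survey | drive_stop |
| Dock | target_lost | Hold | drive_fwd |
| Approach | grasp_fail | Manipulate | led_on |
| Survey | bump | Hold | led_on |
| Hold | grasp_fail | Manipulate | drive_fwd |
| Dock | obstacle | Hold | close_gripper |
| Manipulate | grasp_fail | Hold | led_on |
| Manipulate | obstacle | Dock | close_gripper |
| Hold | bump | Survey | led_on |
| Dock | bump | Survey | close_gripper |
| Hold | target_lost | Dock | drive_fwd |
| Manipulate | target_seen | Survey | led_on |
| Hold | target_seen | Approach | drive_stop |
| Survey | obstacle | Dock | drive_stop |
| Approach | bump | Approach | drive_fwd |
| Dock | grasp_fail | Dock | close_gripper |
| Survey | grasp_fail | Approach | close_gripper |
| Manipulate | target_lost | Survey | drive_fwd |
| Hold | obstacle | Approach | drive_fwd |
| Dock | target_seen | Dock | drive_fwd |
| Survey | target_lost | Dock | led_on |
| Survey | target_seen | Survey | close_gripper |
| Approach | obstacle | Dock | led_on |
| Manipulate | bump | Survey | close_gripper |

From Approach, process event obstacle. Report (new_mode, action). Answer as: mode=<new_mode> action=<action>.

mode=Dock action=led_on

current mode = Approach; filter table to that mode:
  (Approach, target_seen) → (Survey, drive_stop)
  (Approach, target_lost) → (Survey, drive_stop)
  (Approach, grasp_fail) → (Manipulate, led_on)
  (Approach, bump) → (Approach, drive_fwd)
  (Approach, obstacle) → (Dock, led_on)  ← event matches
event = obstacle selects (Dock, led_on)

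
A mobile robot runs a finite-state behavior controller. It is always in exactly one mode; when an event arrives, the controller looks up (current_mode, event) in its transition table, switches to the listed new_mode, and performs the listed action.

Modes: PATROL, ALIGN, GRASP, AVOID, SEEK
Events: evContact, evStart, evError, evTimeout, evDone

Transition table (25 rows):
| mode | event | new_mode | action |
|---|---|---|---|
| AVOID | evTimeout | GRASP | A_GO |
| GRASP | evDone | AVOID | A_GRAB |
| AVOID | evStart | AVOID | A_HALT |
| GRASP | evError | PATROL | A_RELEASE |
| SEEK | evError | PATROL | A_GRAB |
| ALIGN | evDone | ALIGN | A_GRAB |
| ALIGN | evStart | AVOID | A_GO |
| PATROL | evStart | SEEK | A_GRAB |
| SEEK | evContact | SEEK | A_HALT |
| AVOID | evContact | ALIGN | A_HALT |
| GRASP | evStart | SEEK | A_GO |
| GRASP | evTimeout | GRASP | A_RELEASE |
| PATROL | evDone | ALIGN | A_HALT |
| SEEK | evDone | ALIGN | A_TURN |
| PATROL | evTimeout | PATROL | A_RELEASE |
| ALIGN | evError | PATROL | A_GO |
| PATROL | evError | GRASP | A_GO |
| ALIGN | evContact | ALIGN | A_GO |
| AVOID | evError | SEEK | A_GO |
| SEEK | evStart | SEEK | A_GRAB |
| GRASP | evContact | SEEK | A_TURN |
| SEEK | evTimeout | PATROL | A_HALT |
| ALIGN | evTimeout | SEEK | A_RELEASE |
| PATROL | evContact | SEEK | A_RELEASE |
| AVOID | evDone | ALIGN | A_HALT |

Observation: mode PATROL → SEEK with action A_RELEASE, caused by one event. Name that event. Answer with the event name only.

evContact

try evContact: (PATROL, evContact) → (SEEK, A_RELEASE)  ← matches
try evStart: (PATROL, evStart) → (SEEK, A_GRAB)
try evError: (PATROL, evError) → (GRASP, A_GO)
try evTimeout: (PATROL, evTimeout) → (PATROL, A_RELEASE)
try evDone: (PATROL, evDone) → (ALIGN, A_HALT)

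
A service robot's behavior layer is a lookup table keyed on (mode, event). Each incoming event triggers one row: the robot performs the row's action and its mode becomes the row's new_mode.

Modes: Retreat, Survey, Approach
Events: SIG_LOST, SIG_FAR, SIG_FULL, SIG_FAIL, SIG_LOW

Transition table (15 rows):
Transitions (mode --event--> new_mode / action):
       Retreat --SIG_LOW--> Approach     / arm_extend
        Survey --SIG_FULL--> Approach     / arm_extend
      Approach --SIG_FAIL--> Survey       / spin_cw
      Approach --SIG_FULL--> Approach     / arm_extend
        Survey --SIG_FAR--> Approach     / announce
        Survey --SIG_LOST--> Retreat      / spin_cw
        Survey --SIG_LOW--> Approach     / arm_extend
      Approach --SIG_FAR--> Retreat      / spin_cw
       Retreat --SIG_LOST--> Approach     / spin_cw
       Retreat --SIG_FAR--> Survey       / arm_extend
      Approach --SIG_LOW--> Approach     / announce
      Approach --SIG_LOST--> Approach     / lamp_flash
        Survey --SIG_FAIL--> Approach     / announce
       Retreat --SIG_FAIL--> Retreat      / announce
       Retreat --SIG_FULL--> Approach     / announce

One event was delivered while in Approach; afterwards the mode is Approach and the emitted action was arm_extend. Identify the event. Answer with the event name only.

try SIG_LOST: (Approach, SIG_LOST) → (Approach, lamp_flash)
try SIG_FAR: (Approach, SIG_FAR) → (Retreat, spin_cw)
try SIG_FULL: (Approach, SIG_FULL) → (Approach, arm_extend)  ← matches
try SIG_FAIL: (Approach, SIG_FAIL) → (Survey, spin_cw)
try SIG_LOW: (Approach, SIG_LOW) → (Approach, announce)

SIG_FULL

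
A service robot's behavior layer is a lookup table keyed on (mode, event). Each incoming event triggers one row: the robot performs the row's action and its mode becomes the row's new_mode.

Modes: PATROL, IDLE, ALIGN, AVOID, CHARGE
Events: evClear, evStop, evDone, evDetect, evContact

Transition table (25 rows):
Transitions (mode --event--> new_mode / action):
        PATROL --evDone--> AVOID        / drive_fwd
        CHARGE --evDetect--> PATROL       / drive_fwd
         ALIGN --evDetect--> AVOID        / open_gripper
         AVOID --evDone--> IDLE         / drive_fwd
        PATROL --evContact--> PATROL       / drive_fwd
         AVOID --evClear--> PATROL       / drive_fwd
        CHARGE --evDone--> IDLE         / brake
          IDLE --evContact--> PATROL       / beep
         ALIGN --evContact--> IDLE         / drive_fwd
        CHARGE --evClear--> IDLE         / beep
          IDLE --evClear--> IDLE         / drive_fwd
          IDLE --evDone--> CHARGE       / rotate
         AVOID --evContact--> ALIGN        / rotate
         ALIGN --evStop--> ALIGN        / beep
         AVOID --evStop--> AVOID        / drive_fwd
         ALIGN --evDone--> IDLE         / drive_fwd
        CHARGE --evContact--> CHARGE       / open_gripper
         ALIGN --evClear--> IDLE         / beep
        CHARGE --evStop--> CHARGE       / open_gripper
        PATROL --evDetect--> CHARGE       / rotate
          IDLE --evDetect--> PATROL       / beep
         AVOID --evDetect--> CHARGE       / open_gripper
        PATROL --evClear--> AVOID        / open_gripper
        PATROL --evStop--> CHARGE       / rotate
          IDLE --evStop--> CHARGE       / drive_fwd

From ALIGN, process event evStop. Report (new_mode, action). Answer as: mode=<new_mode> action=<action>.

current mode = ALIGN; filter table to that mode:
  (ALIGN, evDetect) → (AVOID, open_gripper)
  (ALIGN, evContact) → (IDLE, drive_fwd)
  (ALIGN, evStop) → (ALIGN, beep)  ← event matches
  (ALIGN, evDone) → (IDLE, drive_fwd)
  (ALIGN, evClear) → (IDLE, beep)
event = evStop selects (ALIGN, beep)

mode=ALIGN action=beep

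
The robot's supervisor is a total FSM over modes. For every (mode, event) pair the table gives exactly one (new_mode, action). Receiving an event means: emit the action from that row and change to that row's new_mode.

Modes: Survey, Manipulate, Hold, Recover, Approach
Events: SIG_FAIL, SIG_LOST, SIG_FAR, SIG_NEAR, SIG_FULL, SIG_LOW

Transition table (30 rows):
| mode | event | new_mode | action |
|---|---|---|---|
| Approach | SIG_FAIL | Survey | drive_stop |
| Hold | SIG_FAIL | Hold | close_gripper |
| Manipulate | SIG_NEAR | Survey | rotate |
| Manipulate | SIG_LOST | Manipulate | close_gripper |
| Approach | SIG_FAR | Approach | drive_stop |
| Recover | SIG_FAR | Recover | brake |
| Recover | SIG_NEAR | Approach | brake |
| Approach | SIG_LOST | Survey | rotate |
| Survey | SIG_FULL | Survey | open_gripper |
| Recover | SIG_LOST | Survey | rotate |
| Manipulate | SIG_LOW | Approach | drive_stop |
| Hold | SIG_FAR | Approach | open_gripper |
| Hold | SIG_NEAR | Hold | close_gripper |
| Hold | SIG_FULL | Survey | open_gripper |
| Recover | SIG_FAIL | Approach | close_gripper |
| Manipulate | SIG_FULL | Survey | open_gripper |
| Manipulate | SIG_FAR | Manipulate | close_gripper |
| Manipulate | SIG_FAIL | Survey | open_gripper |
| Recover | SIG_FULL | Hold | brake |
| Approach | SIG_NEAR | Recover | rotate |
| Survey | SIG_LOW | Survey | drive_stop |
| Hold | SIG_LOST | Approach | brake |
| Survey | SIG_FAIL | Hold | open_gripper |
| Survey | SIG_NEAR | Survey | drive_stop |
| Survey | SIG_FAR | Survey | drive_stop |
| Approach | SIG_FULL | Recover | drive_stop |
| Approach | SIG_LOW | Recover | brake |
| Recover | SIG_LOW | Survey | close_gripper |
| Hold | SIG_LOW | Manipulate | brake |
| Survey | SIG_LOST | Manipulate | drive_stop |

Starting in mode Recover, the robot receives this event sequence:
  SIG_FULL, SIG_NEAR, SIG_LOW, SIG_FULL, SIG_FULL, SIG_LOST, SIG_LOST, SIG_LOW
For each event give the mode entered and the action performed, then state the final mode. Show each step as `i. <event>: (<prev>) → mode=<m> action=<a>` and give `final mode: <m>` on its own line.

1. SIG_FULL: (Recover) → mode=Hold action=brake
2. SIG_NEAR: (Hold) → mode=Hold action=close_gripper
3. SIG_LOW: (Hold) → mode=Manipulate action=brake
4. SIG_FULL: (Manipulate) → mode=Survey action=open_gripper
5. SIG_FULL: (Survey) → mode=Survey action=open_gripper
6. SIG_LOST: (Survey) → mode=Manipulate action=drive_stop
7. SIG_LOST: (Manipulate) → mode=Manipulate action=close_gripper
8. SIG_LOW: (Manipulate) → mode=Approach action=drive_stop

final mode: Approach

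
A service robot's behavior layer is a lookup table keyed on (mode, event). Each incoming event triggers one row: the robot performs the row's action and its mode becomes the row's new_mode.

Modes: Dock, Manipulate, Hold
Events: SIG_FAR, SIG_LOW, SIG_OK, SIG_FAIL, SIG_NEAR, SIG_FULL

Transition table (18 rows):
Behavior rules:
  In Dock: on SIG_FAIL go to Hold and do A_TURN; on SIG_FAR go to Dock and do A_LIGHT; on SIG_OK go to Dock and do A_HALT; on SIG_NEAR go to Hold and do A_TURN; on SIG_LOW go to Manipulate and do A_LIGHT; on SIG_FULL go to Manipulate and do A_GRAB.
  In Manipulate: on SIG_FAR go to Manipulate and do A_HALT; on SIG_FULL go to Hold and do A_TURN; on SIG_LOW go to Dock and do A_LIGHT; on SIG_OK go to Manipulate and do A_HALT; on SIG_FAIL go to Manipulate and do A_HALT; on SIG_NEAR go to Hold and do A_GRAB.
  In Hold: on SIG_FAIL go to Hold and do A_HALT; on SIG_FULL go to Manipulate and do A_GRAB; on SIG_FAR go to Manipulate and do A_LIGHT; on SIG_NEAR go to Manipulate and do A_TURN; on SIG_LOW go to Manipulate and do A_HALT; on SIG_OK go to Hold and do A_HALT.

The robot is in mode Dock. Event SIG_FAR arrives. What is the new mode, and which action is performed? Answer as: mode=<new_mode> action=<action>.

current mode = Dock; filter table to that mode:
  (Dock, SIG_FAIL) → (Hold, A_TURN)
  (Dock, SIG_FAR) → (Dock, A_LIGHT)  ← event matches
  (Dock, SIG_OK) → (Dock, A_HALT)
  (Dock, SIG_NEAR) → (Hold, A_TURN)
  (Dock, SIG_LOW) → (Manipulate, A_LIGHT)
  (Dock, SIG_FULL) → (Manipulate, A_GRAB)
event = SIG_FAR selects (Dock, A_LIGHT)

mode=Dock action=A_LIGHT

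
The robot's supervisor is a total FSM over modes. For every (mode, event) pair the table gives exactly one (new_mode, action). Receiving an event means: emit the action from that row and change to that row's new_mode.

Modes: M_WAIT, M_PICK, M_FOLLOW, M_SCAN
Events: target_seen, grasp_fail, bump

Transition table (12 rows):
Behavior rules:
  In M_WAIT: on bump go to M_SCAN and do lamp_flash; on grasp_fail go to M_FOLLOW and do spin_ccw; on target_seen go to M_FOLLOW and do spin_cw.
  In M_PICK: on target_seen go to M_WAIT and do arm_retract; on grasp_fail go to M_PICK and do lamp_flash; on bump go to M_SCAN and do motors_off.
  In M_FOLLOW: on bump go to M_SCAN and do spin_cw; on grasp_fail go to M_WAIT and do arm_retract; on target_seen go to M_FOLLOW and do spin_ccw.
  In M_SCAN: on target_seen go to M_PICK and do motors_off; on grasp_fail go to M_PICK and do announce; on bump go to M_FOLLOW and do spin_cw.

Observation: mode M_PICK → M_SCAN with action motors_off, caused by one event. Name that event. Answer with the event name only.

bump

try target_seen: (M_PICK, target_seen) → (M_WAIT, arm_retract)
try grasp_fail: (M_PICK, grasp_fail) → (M_PICK, lamp_flash)
try bump: (M_PICK, bump) → (M_SCAN, motors_off)  ← matches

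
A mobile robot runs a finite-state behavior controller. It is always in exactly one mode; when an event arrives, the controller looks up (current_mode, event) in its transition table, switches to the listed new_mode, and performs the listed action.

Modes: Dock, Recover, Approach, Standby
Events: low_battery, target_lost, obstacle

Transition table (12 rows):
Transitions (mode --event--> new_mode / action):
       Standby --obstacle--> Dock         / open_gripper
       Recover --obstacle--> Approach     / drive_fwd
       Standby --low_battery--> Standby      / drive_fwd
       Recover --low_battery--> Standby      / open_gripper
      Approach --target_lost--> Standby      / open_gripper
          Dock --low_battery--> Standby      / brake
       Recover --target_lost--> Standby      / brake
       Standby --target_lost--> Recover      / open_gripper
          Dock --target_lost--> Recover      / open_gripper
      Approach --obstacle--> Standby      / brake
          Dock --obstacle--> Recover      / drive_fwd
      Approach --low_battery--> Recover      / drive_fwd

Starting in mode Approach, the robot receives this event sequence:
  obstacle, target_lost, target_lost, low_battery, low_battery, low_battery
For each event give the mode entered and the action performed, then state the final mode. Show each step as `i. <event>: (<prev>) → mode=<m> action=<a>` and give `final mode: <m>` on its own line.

1. obstacle: (Approach) → mode=Standby action=brake
2. target_lost: (Standby) → mode=Recover action=open_gripper
3. target_lost: (Recover) → mode=Standby action=brake
4. low_battery: (Standby) → mode=Standby action=drive_fwd
5. low_battery: (Standby) → mode=Standby action=drive_fwd
6. low_battery: (Standby) → mode=Standby action=drive_fwd

final mode: Standby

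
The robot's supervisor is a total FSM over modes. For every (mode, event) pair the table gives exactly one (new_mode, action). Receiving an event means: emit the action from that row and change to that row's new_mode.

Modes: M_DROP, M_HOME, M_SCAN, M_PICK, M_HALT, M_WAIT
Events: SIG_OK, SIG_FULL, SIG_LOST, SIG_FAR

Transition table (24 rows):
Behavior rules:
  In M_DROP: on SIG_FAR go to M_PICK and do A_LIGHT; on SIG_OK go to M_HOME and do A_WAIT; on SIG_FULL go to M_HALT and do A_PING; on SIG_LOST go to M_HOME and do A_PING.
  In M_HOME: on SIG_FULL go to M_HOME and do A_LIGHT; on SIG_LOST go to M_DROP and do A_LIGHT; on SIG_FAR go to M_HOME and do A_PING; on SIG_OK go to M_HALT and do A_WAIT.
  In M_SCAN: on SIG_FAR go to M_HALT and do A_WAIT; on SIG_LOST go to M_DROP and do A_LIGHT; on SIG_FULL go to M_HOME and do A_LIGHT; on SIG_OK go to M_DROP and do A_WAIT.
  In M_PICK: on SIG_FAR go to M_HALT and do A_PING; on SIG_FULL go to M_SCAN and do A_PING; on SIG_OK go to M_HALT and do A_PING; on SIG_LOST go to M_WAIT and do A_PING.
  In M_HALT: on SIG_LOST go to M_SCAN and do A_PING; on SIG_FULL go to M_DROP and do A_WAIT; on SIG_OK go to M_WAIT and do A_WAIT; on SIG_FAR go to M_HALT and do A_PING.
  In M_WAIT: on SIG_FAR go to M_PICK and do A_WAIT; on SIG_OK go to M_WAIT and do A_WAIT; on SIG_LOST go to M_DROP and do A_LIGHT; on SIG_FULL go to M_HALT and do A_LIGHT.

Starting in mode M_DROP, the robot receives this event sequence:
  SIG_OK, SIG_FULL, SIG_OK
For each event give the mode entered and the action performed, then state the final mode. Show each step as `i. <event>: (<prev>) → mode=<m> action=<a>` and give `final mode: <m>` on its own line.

1. SIG_OK: (M_DROP) → mode=M_HOME action=A_WAIT
2. SIG_FULL: (M_HOME) → mode=M_HOME action=A_LIGHT
3. SIG_OK: (M_HOME) → mode=M_HALT action=A_WAIT

final mode: M_HALT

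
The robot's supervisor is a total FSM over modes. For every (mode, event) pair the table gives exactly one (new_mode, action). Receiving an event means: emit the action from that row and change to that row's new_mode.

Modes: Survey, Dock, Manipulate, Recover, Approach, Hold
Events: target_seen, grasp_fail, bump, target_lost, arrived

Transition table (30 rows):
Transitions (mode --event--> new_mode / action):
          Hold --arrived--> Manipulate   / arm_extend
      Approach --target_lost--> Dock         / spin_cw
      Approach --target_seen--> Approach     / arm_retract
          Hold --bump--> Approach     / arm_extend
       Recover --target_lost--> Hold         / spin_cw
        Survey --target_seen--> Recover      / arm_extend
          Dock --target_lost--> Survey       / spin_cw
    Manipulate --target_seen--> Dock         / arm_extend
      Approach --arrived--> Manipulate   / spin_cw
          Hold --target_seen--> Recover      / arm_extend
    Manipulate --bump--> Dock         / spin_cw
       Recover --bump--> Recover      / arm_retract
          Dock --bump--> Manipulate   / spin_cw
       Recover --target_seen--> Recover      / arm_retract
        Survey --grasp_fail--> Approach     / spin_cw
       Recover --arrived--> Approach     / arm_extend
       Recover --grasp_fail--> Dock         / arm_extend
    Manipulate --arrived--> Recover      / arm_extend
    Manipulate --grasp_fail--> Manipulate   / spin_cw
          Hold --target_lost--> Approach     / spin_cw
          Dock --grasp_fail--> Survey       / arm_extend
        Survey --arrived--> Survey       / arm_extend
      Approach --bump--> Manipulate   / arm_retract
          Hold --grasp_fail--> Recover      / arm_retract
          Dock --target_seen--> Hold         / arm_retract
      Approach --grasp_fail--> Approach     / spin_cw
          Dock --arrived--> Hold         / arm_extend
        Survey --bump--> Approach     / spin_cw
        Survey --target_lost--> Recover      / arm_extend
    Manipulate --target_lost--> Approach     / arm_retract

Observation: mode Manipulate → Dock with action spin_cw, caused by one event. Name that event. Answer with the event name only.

try target_seen: (Manipulate, target_seen) → (Dock, arm_extend)
try grasp_fail: (Manipulate, grasp_fail) → (Manipulate, spin_cw)
try bump: (Manipulate, bump) → (Dock, spin_cw)  ← matches
try target_lost: (Manipulate, target_lost) → (Approach, arm_retract)
try arrived: (Manipulate, arrived) → (Recover, arm_extend)

bump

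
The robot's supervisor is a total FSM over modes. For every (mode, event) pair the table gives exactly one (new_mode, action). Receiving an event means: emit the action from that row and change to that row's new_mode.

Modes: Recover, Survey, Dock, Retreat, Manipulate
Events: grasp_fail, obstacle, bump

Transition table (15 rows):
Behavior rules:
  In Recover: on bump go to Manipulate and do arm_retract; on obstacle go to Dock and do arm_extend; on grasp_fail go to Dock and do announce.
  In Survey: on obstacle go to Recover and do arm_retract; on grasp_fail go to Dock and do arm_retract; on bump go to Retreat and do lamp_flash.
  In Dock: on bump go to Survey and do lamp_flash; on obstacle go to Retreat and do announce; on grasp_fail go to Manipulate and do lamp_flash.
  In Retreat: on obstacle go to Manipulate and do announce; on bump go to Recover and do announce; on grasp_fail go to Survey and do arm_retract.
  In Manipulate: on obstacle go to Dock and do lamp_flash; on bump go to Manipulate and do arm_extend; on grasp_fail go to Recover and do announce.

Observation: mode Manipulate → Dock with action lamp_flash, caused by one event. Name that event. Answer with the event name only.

try grasp_fail: (Manipulate, grasp_fail) → (Recover, announce)
try obstacle: (Manipulate, obstacle) → (Dock, lamp_flash)  ← matches
try bump: (Manipulate, bump) → (Manipulate, arm_extend)

obstacle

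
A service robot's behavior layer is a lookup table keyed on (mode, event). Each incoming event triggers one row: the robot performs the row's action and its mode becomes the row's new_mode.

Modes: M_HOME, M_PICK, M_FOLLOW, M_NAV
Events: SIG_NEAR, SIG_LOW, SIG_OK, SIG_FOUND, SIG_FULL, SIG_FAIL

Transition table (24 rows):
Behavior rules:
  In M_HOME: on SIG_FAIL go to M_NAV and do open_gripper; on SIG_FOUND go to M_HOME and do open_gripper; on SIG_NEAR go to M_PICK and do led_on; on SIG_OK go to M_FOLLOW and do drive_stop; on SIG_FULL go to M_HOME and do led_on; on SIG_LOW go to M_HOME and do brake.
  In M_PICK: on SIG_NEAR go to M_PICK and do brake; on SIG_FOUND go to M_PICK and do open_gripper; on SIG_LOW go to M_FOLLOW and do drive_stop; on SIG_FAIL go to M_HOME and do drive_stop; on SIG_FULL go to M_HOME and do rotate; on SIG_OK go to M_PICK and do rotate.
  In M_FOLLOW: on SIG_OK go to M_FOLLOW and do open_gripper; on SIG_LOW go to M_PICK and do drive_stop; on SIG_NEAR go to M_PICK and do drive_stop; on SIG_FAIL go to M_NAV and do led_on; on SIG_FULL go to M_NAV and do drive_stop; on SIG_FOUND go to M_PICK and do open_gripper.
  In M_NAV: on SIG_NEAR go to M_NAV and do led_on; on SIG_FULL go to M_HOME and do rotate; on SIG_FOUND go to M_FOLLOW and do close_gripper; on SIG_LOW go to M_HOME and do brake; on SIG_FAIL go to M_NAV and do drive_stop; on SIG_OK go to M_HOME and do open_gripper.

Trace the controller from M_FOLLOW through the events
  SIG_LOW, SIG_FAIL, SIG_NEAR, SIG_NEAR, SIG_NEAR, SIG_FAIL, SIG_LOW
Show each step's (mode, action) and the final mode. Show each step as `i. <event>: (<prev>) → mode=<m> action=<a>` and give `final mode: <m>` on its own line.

1. SIG_LOW: (M_FOLLOW) → mode=M_PICK action=drive_stop
2. SIG_FAIL: (M_PICK) → mode=M_HOME action=drive_stop
3. SIG_NEAR: (M_HOME) → mode=M_PICK action=led_on
4. SIG_NEAR: (M_PICK) → mode=M_PICK action=brake
5. SIG_NEAR: (M_PICK) → mode=M_PICK action=brake
6. SIG_FAIL: (M_PICK) → mode=M_HOME action=drive_stop
7. SIG_LOW: (M_HOME) → mode=M_HOME action=brake

final mode: M_HOME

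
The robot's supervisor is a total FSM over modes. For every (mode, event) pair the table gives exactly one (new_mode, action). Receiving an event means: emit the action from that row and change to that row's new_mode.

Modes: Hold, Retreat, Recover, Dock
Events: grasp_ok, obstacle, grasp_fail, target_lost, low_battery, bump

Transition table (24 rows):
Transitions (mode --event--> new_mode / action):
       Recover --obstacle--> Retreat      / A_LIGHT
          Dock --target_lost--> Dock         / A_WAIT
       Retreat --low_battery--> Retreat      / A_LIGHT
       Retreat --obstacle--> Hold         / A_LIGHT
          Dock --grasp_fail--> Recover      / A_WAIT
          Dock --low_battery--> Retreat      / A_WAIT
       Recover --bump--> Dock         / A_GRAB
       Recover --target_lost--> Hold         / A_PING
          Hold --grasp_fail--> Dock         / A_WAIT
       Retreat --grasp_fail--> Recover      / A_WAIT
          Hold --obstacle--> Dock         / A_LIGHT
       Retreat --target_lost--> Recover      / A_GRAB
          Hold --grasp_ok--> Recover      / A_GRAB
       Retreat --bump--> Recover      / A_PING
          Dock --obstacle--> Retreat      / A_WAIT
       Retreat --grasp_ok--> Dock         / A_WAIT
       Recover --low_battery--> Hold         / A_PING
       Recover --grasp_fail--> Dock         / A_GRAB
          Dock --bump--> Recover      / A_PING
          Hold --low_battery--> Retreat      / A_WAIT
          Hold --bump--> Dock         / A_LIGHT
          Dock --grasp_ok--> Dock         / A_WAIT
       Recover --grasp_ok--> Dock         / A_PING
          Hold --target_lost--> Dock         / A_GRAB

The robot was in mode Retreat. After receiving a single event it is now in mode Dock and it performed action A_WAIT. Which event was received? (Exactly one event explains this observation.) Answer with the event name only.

grasp_ok

try grasp_ok: (Retreat, grasp_ok) → (Dock, A_WAIT)  ← matches
try obstacle: (Retreat, obstacle) → (Hold, A_LIGHT)
try grasp_fail: (Retreat, grasp_fail) → (Recover, A_WAIT)
try target_lost: (Retreat, target_lost) → (Recover, A_GRAB)
try low_battery: (Retreat, low_battery) → (Retreat, A_LIGHT)
try bump: (Retreat, bump) → (Recover, A_PING)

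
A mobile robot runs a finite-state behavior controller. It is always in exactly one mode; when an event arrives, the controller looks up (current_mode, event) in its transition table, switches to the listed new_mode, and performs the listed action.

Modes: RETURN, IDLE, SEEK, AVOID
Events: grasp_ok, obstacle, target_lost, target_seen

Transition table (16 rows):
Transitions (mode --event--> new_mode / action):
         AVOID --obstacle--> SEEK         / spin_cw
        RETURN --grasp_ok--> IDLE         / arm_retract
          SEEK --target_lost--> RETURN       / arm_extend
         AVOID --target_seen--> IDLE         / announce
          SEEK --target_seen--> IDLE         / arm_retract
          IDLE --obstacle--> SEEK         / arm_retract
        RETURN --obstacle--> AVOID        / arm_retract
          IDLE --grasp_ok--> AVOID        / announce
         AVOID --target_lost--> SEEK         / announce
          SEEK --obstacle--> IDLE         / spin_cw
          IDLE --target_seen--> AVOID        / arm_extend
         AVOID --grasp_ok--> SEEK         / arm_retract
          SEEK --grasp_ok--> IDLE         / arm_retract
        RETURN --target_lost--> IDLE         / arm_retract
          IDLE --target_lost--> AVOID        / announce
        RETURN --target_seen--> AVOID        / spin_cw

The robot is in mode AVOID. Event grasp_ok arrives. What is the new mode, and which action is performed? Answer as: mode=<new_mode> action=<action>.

current mode = AVOID; filter table to that mode:
  (AVOID, obstacle) → (SEEK, spin_cw)
  (AVOID, target_seen) → (IDLE, announce)
  (AVOID, target_lost) → (SEEK, announce)
  (AVOID, grasp_ok) → (SEEK, arm_retract)  ← event matches
event = grasp_ok selects (SEEK, arm_retract)

mode=SEEK action=arm_retract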